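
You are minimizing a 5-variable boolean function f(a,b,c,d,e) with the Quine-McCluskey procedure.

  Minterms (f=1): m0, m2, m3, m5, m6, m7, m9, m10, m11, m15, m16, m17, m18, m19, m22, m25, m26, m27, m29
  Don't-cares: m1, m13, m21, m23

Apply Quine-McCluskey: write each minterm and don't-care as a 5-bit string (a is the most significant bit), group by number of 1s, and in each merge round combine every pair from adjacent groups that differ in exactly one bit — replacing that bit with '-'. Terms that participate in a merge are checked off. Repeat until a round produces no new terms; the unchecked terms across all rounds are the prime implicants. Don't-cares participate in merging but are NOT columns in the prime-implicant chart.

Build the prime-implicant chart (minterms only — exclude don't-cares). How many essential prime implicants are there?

size-2^0 implicants → 00000(✓)  00001(✓)  00010(✓)  00011(✓)  00101(✓)  00110(✓)  00111(✓)  01001(✓)  01010(✓)  01011(✓)  01101(✓)  01111(✓)  10000(✓)  10001(✓)  10010(✓)  10011(✓)  10101(✓)  10110(✓)  10111(✓)  11001(✓)  11010(✓)  11011(✓)  11101(✓)
size-2^1 implicants → -0000(✓)  -0001(✓)  -0010(✓)  -0011(✓)  -0101(✓)  -0110(✓)  -0111(✓)  -1001(✓)  -1010(✓)  -1011(✓)  -1101(✓)  0-001(✓)  0-010(✓)  0-011(✓)  0-101(✓)  0-111(✓)  00-01(✓)  00-10(✓)  00-11(✓)  000-0(✓)  000-1(✓)  0000-(✓)  0001-(✓)  001-1(✓)  0011-(✓)  01-01(✓)  01-11(✓)  010-1(✓)  0101-(✓)  011-1(✓)  1-001(✓)  1-010(✓)  1-011(✓)  1-101(✓)  10-01(✓)  10-10(✓)  10-11(✓)  100-0(✓)  100-1(✓)  1000-(✓)  1001-(✓)  101-1(✓)  1011-(✓)  11-01(✓)  110-1(✓)  1101-(✓)
size-2^2 implicants → --001(✓)  --010(✓)  --011(✓)  --101(✓)  -0-01(✓)  -0-10(✓)  -0-11(✓)  -00-0(✓)  -00-1(✓)  -000-(✓)  -001-(✓)  -01-1(✓)  -011-(✓)  -1-01(✓)  -10-1(✓)  -101-(✓)  0--01(✓)  0--11(✓)  0-0-1(✓)  0-01-(✓)  0-1-1(✓)  00--1(✓)  00-1-(✓)  000--(✓)  01--1(✓)  1--01(✓)  1-0-1(✓)  1-01-(✓)  10--1(✓)  10-1-(✓)  100--(✓)
size-2^3 implicants → ---01  --0-1  --01-  -0--1  -0-1-  -00--  0---1
Unchecked terms (primes): ---01, --0-1, --01-, -0--1, -0-1-, -00--, 0---1
Minterm coverage:
  m0 ⊆ -00-- [E]
  m2 ⊆ --01-,-0-1-,-00--
  m3 ⊆ --0-1,--01-,-0--1,-0-1-,-00--,0---1
  m5 ⊆ ---01,-0--1,0---1
  m6 ⊆ -0-1- [E]
  m7 ⊆ -0--1,-0-1-,0---1
  m9 ⊆ ---01,--0-1,0---1
  m10 ⊆ --01- [E]
  m11 ⊆ --0-1,--01-,0---1
  m15 ⊆ 0---1 [E]
  m16 ⊆ -00-- [E]
  m17 ⊆ ---01,--0-1,-0--1,-00--
  m18 ⊆ --01-,-0-1-,-00--
  m19 ⊆ --0-1,--01-,-0--1,-0-1-,-00--
  m22 ⊆ -0-1- [E]
  m25 ⊆ ---01,--0-1
  m26 ⊆ --01- [E]
  m27 ⊆ --0-1,--01-
  m29 ⊆ ---01 [E]
E = {---01, --01-, -0-1-, -00--, 0---1}

5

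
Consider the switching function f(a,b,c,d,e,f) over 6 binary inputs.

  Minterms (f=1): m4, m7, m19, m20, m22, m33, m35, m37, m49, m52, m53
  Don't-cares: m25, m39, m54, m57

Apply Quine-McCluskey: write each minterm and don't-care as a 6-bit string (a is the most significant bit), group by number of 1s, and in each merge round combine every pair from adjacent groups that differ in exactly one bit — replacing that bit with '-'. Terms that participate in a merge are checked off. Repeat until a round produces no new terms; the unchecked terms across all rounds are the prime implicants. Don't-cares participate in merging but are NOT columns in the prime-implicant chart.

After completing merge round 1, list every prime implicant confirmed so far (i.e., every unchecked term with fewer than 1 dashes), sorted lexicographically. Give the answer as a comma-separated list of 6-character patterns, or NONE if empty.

size-2^0 implicants → 000100(✓)  000111(✓)  010011  010100(✓)  010110(✓)  011001(✓)  100001(✓)  100011(✓)  100101(✓)  100111(✓)  110001(✓)  110100(✓)  110101(✓)  110110(✓)  111001(✓)
size-2^1 implicants → -00111  -10100(✓)  -10110(✓)  -11001  0-0100  0101-0(✓)  1-0001(✓)  1-0101(✓)  100-01(✓)  100-11(✓)  1000-1(✓)  1001-1(✓)  11-001  110-01(✓)  1101-0(✓)  11010-
size-2^2 implicants → -101-0  1-0-01  100--1
Unchecked terms (primes): -00111, -101-0, -11001, 0-0100, 010011, 1-0-01, 100--1, 11-001, 11010-

010011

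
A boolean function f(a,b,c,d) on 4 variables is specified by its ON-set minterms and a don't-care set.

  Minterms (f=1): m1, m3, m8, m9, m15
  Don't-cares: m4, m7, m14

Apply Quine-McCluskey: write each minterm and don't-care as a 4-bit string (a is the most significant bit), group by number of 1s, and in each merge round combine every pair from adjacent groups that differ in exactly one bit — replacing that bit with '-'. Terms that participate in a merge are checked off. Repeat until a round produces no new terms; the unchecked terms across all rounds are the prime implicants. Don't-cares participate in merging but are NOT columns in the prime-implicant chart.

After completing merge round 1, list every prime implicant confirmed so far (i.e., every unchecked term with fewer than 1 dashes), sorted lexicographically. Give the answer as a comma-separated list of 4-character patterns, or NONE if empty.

[col 0] 0001*, 0011*, 0100, 0111*, 1000*, 1001*, 1110*, 1111*
[col 1] -001, -111, 0-11, 00-1, 100-, 111-
Prime implicants: -001, -111, 0-11, 00-1, 0100, 100-, 111-

0100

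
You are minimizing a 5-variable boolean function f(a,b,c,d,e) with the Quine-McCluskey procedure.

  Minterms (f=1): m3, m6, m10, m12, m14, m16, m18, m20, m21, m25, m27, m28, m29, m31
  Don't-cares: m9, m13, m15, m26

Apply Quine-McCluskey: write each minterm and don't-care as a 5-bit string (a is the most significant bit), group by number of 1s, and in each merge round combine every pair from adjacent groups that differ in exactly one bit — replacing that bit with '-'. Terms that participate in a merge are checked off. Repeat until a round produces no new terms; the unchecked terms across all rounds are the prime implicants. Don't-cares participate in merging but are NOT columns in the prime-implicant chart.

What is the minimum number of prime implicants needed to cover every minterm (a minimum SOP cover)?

7

Round 0: 00011 00110✓ 01001✓ 01010✓ 01100✓ 01101✓ 01110✓ 01111✓ 10000✓ 10010✓ 10100✓ 10101✓ 11001✓ 11010✓ 11011✓ 11100✓ 11101✓ 11111✓
Round 1: -1001✓ -1010 -1100✓ -1101✓ -1111✓ 0-110 01-01✓ 01-10 011-0✓ 011-1✓ 0110-✓ 0111-✓ 1-010 1-100✓ 1-101✓ 10-00 100-0 1010-✓ 11-01✓ 11-11✓ 110-1✓ 1101- 111-1✓ 1110-✓
Round 2: -1-01 -11-1 -110- 011-- 1-10- 11--1
PIs = {-1-01, -1010, -11-1, -110-, 0-110, 00011, 01-10, 011--, 1-010, 1-10-, 10-00, 100-0, 11--1, 1101-}
Coverage chart:
  m3: 00011 ←essential
  m6: 0-110 ←essential
  m10: -1010,01-10
  m12: -110-,011--
  m14: 0-110,01-10,011--
  m16: 10-00,100-0
  m18: 1-010,100-0
  m20: 1-10-,10-00
  m21: 1-10- ←essential
  m25: -1-01,11--1
  m27: 11--1,1101-
  m28: -110-,1-10-
  m29: -1-01,-11-1,-110-,1-10-,11--1
  m31: -11-1,11--1
Essential: 0-110, 00011, 1-10-
Petrick residual → -1010, -110-, 100-0, 11--1
Min cover (7 terms): bc'de' + bcd' + a'cde' + a'b'c'de + acd' + ab'c'e' + abe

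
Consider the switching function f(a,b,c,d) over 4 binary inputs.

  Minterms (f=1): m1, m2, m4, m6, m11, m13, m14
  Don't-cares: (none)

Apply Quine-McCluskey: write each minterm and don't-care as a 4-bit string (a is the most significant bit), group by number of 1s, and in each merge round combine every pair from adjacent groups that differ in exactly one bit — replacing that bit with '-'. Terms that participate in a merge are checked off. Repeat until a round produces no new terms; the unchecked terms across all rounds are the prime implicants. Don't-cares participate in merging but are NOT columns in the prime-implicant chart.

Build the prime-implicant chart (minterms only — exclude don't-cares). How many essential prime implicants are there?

6

size-2^0 implicants → 0001  0010(✓)  0100(✓)  0110(✓)  1011  1101  1110(✓)
size-2^1 implicants → -110  0-10  01-0
Unchecked terms (primes): -110, 0-10, 0001, 01-0, 1011, 1101
Minterm coverage:
  m1 ⊆ 0001 [E]
  m2 ⊆ 0-10 [E]
  m4 ⊆ 01-0 [E]
  m6 ⊆ -110,0-10,01-0
  m11 ⊆ 1011 [E]
  m13 ⊆ 1101 [E]
  m14 ⊆ -110 [E]
E = {-110, 0-10, 0001, 01-0, 1011, 1101}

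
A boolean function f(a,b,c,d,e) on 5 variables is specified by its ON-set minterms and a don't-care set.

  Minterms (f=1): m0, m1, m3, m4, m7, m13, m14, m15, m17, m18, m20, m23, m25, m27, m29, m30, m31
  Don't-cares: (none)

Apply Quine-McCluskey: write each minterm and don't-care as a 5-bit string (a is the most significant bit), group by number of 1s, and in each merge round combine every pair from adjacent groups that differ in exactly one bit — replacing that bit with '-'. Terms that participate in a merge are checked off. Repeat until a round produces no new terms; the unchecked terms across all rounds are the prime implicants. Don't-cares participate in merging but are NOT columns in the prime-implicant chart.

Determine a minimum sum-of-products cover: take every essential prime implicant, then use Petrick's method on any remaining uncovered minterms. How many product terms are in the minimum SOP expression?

9

Round 0: 00000✓ 00001✓ 00011✓ 00100✓ 00111✓ 01101✓ 01110✓ 01111✓ 10001✓ 10010 10100✓ 10111✓ 11001✓ 11011✓ 11101✓ 11110✓ 11111✓
Round 1: -0001 -0100 -0111✓ -1101✓ -1110✓ -1111✓ 0-111✓ 00-00 00-11 000-1 0000- 011-1✓ 0111-✓ 1-001 1-111✓ 11-01✓ 11-11✓ 110-1✓ 111-1✓ 1111-✓
Round 2: --111 -11-1 -111- 11--1
PIs = {--111, -0001, -0100, -11-1, -111-, 00-00, 00-11, 000-1, 0000-, 1-001, 10010, 11--1}
Coverage chart:
  m0: 00-00,0000-
  m1: -0001,000-1,0000-
  m3: 00-11,000-1
  m4: -0100,00-00
  m7: --111,00-11
  m13: -11-1 ←essential
  m14: -111- ←essential
  m15: --111,-11-1,-111-
  m17: -0001,1-001
  m18: 10010 ←essential
  m20: -0100 ←essential
  m23: --111 ←essential
  m25: 1-001,11--1
  m27: 11--1 ←essential
  m29: -11-1,11--1
  m30: -111- ←essential
  m31: --111,-11-1,-111-,11--1
Essential: --111, -0100, -11-1, -111-, 10010, 11--1
Petrick residual → -0001, 00-00, 00-11
Min cover (9 terms): cde + b'c'd'e + b'cd'e' + bce + bcd + a'b'd'e' + a'b'de + ab'c'de' + abe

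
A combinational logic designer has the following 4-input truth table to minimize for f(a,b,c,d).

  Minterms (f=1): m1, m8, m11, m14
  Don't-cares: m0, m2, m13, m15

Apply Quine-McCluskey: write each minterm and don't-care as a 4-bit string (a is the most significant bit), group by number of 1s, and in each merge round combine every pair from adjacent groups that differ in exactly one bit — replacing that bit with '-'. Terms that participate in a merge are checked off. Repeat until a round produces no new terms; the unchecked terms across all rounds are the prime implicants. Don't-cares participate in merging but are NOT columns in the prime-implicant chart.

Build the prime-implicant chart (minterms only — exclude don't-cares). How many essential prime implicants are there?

size-2^0 implicants → 0000(✓)  0001(✓)  0010(✓)  1000(✓)  1011(✓)  1101(✓)  1110(✓)  1111(✓)
size-2^1 implicants → -000  00-0  000-  1-11  11-1  111-
Unchecked terms (primes): -000, 00-0, 000-, 1-11, 11-1, 111-
Minterm coverage:
  m1 ⊆ 000- [E]
  m8 ⊆ -000 [E]
  m11 ⊆ 1-11 [E]
  m14 ⊆ 111- [E]
E = {-000, 000-, 1-11, 111-}

4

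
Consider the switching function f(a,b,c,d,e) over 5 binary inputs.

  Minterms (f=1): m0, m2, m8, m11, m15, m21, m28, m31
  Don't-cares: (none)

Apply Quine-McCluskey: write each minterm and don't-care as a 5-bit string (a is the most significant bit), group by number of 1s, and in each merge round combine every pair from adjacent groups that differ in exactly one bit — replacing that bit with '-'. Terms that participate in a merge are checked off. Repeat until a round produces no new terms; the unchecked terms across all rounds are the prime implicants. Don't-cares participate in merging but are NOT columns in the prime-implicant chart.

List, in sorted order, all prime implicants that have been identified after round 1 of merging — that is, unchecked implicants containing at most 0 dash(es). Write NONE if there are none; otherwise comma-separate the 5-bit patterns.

10101, 11100

size-2^0 implicants → 00000(✓)  00010(✓)  01000(✓)  01011(✓)  01111(✓)  10101  11100  11111(✓)
size-2^1 implicants → -1111  0-000  000-0  01-11
Unchecked terms (primes): -1111, 0-000, 000-0, 01-11, 10101, 11100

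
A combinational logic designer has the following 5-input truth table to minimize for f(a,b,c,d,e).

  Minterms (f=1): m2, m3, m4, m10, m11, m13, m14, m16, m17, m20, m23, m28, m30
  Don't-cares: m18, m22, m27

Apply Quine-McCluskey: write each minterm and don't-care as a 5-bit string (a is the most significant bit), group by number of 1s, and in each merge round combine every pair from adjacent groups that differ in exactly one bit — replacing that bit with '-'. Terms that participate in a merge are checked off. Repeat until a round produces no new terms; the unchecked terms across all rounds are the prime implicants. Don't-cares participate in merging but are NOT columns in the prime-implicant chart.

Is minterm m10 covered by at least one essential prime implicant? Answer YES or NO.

YES

[col 0] 00010*, 00011*, 00100*, 01010*, 01011*, 01101, 01110*, 10000*, 10001*, 10010*, 10100*, 10110*, 10111*, 11011*, 11100*, 11110*
[col 1] -0010, -0100, -1011, -1110, 0-010*, 0-011*, 0001-*, 01-10, 0101-*, 1-100*, 1-110*, 10-00*, 10-10*, 100-0*, 1000-, 101-0*, 1011-, 111-0*
[col 2] 0-01-, 1-1-0, 10--0
Prime implicants: -0010, -0100, -1011, -1110, 0-01-, 01-10, 01101, 1-1-0, 10--0, 1000-, 1011-
PI chart (minterm → PIs covering it):
  2 | -0010,0-01-
  3 | 0-01-  (sole → essential)
  4 | -0100  (sole → essential)
  10 | 0-01-,01-10
  11 | -1011,0-01-
  13 | 01101  (sole → essential)
  14 | -1110,01-10
  16 | 10--0,1000-
  17 | 1000-  (sole → essential)
  20 | -0100,1-1-0,10--0
  23 | 1011-  (sole → essential)
  28 | 1-1-0  (sole → essential)
  30 | -1110,1-1-0
Essential prime implicants: -0100, 0-01-, 01101, 1-1-0, 1000-, 1011-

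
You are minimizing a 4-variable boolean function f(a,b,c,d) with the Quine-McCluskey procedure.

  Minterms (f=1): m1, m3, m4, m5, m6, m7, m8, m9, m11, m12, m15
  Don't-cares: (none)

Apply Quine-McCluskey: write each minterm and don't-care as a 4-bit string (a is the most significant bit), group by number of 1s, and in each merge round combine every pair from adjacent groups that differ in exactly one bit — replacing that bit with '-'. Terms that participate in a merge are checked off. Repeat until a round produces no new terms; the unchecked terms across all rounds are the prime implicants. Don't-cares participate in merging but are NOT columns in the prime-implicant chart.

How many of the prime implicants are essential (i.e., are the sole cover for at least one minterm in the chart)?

2

Round 0: 0001✓ 0011✓ 0100✓ 0101✓ 0110✓ 0111✓ 1000✓ 1001✓ 1011✓ 1100✓ 1111✓
Round 1: -001✓ -011✓ -100 -111✓ 0-01✓ 0-11✓ 00-1✓ 01-0✓ 01-1✓ 010-✓ 011-✓ 1-00 1-11✓ 10-1✓ 100-
Round 2: --11 -0-1 0--1 01--
PIs = {--11, -0-1, -100, 0--1, 01--, 1-00, 100-}
Coverage chart:
  m1: -0-1,0--1
  m3: --11,-0-1,0--1
  m4: -100,01--
  m5: 0--1,01--
  m6: 01-- ←essential
  m7: --11,0--1,01--
  m8: 1-00,100-
  m9: -0-1,100-
  m11: --11,-0-1
  m12: -100,1-00
  m15: --11 ←essential
Essential: --11, 01--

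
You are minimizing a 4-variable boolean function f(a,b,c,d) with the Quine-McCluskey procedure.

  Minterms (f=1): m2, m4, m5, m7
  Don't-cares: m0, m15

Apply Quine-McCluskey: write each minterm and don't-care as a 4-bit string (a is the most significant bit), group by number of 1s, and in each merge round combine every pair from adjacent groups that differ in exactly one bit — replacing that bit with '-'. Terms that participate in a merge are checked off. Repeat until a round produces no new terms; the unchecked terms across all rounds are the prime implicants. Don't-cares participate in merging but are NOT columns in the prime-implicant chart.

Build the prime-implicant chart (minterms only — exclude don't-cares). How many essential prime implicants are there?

size-2^0 implicants → 0000(✓)  0010(✓)  0100(✓)  0101(✓)  0111(✓)  1111(✓)
size-2^1 implicants → -111  0-00  00-0  01-1  010-
Unchecked terms (primes): -111, 0-00, 00-0, 01-1, 010-
Minterm coverage:
  m2 ⊆ 00-0 [E]
  m4 ⊆ 0-00,010-
  m5 ⊆ 01-1,010-
  m7 ⊆ -111,01-1
E = {00-0}

1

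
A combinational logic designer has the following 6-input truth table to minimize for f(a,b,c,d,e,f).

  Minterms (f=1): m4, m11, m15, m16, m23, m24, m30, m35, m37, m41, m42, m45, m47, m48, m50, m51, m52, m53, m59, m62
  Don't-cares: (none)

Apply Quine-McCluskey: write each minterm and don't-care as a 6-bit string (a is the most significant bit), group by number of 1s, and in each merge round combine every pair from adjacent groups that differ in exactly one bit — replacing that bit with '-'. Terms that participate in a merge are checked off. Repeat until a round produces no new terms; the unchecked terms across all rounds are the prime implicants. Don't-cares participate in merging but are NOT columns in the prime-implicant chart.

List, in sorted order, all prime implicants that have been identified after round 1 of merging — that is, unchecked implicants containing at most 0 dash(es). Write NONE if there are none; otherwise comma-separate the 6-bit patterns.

[col 0] 000100, 001011*, 001111*, 010000*, 010111, 011000*, 011110*, 100011*, 100101*, 101001*, 101010, 101101*, 101111*, 110000*, 110010*, 110011*, 110100*, 110101*, 111011*, 111110*
[col 1] -01111, -10000, -11110, 001-11, 01-000, 1-0011, 1-0101, 10-101, 101-01, 1011-1, 11-011, 110-00, 1100-0, 11001-, 11010-
Prime implicants: -01111, -10000, -11110, 000100, 001-11, 01-000, 010111, 1-0011, 1-0101, 10-101, 101-01, 101010, 1011-1, 11-011, 110-00, 1100-0, 11001-, 11010-

000100, 010111, 101010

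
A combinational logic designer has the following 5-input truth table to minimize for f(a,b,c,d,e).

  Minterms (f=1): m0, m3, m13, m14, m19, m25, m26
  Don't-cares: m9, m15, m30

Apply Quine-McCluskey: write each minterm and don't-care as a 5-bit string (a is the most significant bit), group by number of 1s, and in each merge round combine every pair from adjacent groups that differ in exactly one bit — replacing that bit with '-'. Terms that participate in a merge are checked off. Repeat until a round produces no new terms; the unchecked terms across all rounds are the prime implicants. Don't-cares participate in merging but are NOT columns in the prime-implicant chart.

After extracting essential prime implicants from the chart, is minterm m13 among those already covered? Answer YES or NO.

NO

Round 0: 00000 00011✓ 01001✓ 01101✓ 01110✓ 01111✓ 10011✓ 11001✓ 11010✓ 11110✓
Round 1: -0011 -1001 -1110 01-01 011-1 0111- 11-10
PIs = {-0011, -1001, -1110, 00000, 01-01, 011-1, 0111-, 11-10}
Coverage chart:
  m0: 00000 ←essential
  m3: -0011 ←essential
  m13: 01-01,011-1
  m14: -1110,0111-
  m19: -0011 ←essential
  m25: -1001 ←essential
  m26: 11-10 ←essential
Essential: -0011, -1001, 00000, 11-10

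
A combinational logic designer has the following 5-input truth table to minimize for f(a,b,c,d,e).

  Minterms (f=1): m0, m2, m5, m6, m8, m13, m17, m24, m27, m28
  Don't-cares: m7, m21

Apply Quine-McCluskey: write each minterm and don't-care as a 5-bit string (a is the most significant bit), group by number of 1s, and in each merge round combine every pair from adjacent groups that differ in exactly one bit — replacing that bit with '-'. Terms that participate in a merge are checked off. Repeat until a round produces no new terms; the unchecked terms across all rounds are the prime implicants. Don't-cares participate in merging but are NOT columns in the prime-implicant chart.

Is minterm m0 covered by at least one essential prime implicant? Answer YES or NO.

NO

Round 0: 00000✓ 00010✓ 00101✓ 00110✓ 00111✓ 01000✓ 01101✓ 10001✓ 10101✓ 11000✓ 11011 11100✓
Round 1: -0101 -1000 0-000 0-101 00-10 000-0 001-1 0011- 10-01 11-00
PIs = {-0101, -1000, 0-000, 0-101, 00-10, 000-0, 001-1, 0011-, 10-01, 11-00, 11011}
Coverage chart:
  m0: 0-000,000-0
  m2: 00-10,000-0
  m5: -0101,0-101,001-1
  m6: 00-10,0011-
  m8: -1000,0-000
  m13: 0-101 ←essential
  m17: 10-01 ←essential
  m24: -1000,11-00
  m27: 11011 ←essential
  m28: 11-00 ←essential
Essential: 0-101, 10-01, 11-00, 11011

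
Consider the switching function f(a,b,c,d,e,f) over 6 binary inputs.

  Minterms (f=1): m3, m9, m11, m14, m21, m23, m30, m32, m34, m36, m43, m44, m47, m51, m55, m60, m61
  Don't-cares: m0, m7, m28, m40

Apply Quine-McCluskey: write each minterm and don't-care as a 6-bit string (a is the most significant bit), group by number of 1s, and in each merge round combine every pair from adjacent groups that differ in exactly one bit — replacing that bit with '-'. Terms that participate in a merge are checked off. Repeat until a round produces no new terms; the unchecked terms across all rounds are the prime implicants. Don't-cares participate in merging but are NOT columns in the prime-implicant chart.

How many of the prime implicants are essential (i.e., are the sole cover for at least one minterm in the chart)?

8

size-2^0 implicants → 000000(✓)  000011(✓)  000111(✓)  001001(✓)  001011(✓)  001110(✓)  010101(✓)  010111(✓)  011100(✓)  011110(✓)  100000(✓)  100010(✓)  100100(✓)  101000(✓)  101011(✓)  101100(✓)  101111(✓)  110011(✓)  110111(✓)  111100(✓)  111101(✓)
size-2^1 implicants → -00000  -01011  -10111  -11100  0-0111  0-1110  00-011  000-11  0010-1  0101-1  0111-0  1-1100  10-000(✓)  10-100(✓)  100-00(✓)  1000-0  101-00(✓)  101-11  110-11  11110-
size-2^2 implicants → 10--00
Unchecked terms (primes): -00000, -01011, -10111, -11100, 0-0111, 0-1110, 00-011, 000-11, 0010-1, 0101-1, 0111-0, 1-1100, 10--00, 1000-0, 101-11, 110-11, 11110-
Minterm coverage:
  m3 ⊆ 00-011,000-11
  m9 ⊆ 0010-1 [E]
  m11 ⊆ -01011,00-011,0010-1
  m14 ⊆ 0-1110 [E]
  m21 ⊆ 0101-1 [E]
  m23 ⊆ -10111,0-0111,0101-1
  m30 ⊆ 0-1110,0111-0
  m32 ⊆ -00000,10--00,1000-0
  m34 ⊆ 1000-0 [E]
  m36 ⊆ 10--00 [E]
  m43 ⊆ -01011,101-11
  m44 ⊆ 1-1100,10--00
  m47 ⊆ 101-11 [E]
  m51 ⊆ 110-11 [E]
  m55 ⊆ -10111,110-11
  m60 ⊆ -11100,1-1100,11110-
  m61 ⊆ 11110- [E]
E = {0-1110, 0010-1, 0101-1, 10--00, 1000-0, 101-11, 110-11, 11110-}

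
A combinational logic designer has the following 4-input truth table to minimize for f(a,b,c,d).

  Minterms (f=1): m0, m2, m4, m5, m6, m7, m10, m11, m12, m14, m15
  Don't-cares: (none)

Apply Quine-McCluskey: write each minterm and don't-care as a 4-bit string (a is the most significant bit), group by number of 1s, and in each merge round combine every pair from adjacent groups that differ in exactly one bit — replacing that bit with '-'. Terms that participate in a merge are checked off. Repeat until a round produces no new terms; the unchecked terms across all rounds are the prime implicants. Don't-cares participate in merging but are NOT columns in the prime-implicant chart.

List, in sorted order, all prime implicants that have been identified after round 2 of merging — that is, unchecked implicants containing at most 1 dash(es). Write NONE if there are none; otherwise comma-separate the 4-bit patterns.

NONE

size-2^0 implicants → 0000(✓)  0010(✓)  0100(✓)  0101(✓)  0110(✓)  0111(✓)  1010(✓)  1011(✓)  1100(✓)  1110(✓)  1111(✓)
size-2^1 implicants → -010(✓)  -100(✓)  -110(✓)  -111(✓)  0-00(✓)  0-10(✓)  00-0(✓)  01-0(✓)  01-1(✓)  010-(✓)  011-(✓)  1-10(✓)  1-11(✓)  101-(✓)  11-0(✓)  111-(✓)
size-2^2 implicants → --10  -1-0  -11-  0--0  01--  1-1-
Unchecked terms (primes): --10, -1-0, -11-, 0--0, 01--, 1-1-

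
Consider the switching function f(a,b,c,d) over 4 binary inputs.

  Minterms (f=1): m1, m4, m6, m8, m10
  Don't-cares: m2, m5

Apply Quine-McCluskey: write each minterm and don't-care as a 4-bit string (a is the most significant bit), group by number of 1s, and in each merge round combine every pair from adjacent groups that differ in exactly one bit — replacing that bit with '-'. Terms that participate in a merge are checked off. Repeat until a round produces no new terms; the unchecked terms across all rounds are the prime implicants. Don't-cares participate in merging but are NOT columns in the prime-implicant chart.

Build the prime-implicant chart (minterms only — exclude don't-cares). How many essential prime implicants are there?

2

Round 0: 0001✓ 0010✓ 0100✓ 0101✓ 0110✓ 1000✓ 1010✓
Round 1: -010 0-01 0-10 01-0 010- 10-0
PIs = {-010, 0-01, 0-10, 01-0, 010-, 10-0}
Coverage chart:
  m1: 0-01 ←essential
  m4: 01-0,010-
  m6: 0-10,01-0
  m8: 10-0 ←essential
  m10: -010,10-0
Essential: 0-01, 10-0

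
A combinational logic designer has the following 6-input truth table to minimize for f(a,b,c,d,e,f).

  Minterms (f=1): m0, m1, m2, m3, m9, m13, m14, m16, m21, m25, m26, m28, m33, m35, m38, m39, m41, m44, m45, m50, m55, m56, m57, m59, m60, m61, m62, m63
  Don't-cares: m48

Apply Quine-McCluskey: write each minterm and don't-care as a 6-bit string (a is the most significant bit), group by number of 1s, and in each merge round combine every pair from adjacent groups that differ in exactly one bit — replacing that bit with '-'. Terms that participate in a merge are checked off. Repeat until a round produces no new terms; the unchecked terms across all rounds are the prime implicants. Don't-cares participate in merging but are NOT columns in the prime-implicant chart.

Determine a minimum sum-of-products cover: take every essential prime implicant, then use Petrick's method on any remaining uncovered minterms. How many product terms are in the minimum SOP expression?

16

size-2^0 implicants → 000000(✓)  000001(✓)  000010(✓)  000011(✓)  001001(✓)  001101(✓)  001110  010000(✓)  010101  011001(✓)  011010  011100(✓)  100001(✓)  100011(✓)  100110(✓)  100111(✓)  101001(✓)  101100(✓)  101101(✓)  110000(✓)  110010(✓)  110111(✓)  111000(✓)  111001(✓)  111011(✓)  111100(✓)  111101(✓)  111110(✓)  111111(✓)
size-2^1 implicants → -00001(✓)  -00011(✓)  -01001(✓)  -01101(✓)  -10000  -11001(✓)  -11100  0-0000  0-1001(✓)  00-001(✓)  0000-0(✓)  0000-1(✓)  00000-(✓)  00001-(✓)  001-01(✓)  1-0111  1-1001(✓)  1-1100(✓)  1-1101(✓)  10-001(✓)  100-11  1000-1(✓)  10011-  101-01(✓)  10110-(✓)  11-000  11-111  1100-0  111-00(✓)  111-01(✓)  111-11(✓)  1110-1(✓)  11100-(✓)  1111-0(✓)  1111-1(✓)  11110-(✓)  11111-(✓)
size-2^2 implicants → --1001  -0-001  -000-1  -01-01  0000--  1-1-01  1-110-  111--1  111-0-  1111--
Unchecked terms (primes): --1001, -0-001, -000-1, -01-01, -10000, -11100, 0-0000, 0000--, 001110, 010101, 011010, 1-0111, 1-1-01, 1-110-, 100-11, 10011-, 11-000, 11-111, 1100-0, 111--1, 111-0-, 1111--
Minterm coverage:
  m0 ⊆ 0-0000,0000--
  m1 ⊆ -0-001,-000-1,0000--
  m2 ⊆ 0000-- [E]
  m3 ⊆ -000-1,0000--
  m9 ⊆ --1001,-0-001,-01-01
  m13 ⊆ -01-01 [E]
  m14 ⊆ 001110 [E]
  m16 ⊆ -10000,0-0000
  m21 ⊆ 010101 [E]
  m25 ⊆ --1001 [E]
  m26 ⊆ 011010 [E]
  m28 ⊆ -11100 [E]
  m33 ⊆ -0-001,-000-1
  m35 ⊆ -000-1,100-11
  m38 ⊆ 10011- [E]
  m39 ⊆ 1-0111,100-11,10011-
  m41 ⊆ --1001,-0-001,-01-01,1-1-01
  m44 ⊆ 1-110- [E]
  m45 ⊆ -01-01,1-1-01,1-110-
  m50 ⊆ 1100-0 [E]
  m55 ⊆ 1-0111,11-111
  m56 ⊆ 11-000,111-0-
  m57 ⊆ --1001,1-1-01,111--1,111-0-
  m59 ⊆ 111--1 [E]
  m60 ⊆ -11100,1-110-,111-0-,1111--
  m61 ⊆ 1-1-01,1-110-,111--1,111-0-,1111--
  m62 ⊆ 1111-- [E]
  m63 ⊆ 11-111,111--1,1111--
E = {--1001, -01-01, -11100, 0000--, 001110, 010101, 011010, 1-110-, 10011-, 1100-0, 111--1, 1111--}
Petrick residual → -000-1, -10000, 1-0111, 11-000
Cover = cd'e'f + b'c'd'f + b'ce'f + bc'd'e'f' + bcde'f' + a'b'c'd' + a'b'cdef' + a'bc'de'f + a'bcd'ef' + ac'def + acde' + ab'c'de + abd'e'f' + abc'd'f' + abcf + abcd  |cover|=16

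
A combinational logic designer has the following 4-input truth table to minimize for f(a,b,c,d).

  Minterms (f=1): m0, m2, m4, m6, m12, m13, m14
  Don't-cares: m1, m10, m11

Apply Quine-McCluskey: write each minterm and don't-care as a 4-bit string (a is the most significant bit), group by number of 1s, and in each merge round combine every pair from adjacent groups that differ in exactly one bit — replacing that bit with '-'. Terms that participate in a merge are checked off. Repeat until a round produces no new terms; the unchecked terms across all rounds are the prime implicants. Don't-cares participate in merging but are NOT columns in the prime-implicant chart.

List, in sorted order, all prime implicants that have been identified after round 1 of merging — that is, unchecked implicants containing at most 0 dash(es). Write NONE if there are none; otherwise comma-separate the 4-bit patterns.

NONE

[col 0] 0000*, 0001*, 0010*, 0100*, 0110*, 1010*, 1011*, 1100*, 1101*, 1110*
[col 1] -010*, -100*, -110*, 0-00*, 0-10*, 00-0*, 000-, 01-0*, 1-10*, 101-, 11-0*, 110-
[col 2] --10, -1-0, 0--0
Prime implicants: --10, -1-0, 0--0, 000-, 101-, 110-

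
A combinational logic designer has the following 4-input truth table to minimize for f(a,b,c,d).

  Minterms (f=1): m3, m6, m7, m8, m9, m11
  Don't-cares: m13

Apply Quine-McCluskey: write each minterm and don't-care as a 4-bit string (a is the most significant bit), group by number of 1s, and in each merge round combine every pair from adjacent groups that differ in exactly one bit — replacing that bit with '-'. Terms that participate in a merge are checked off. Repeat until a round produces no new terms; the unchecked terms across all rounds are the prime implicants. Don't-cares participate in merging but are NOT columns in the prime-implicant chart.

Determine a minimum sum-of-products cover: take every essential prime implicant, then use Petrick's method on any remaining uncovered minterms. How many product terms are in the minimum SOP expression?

size-2^0 implicants → 0011(✓)  0110(✓)  0111(✓)  1000(✓)  1001(✓)  1011(✓)  1101(✓)
size-2^1 implicants → -011  0-11  011-  1-01  10-1  100-
Unchecked terms (primes): -011, 0-11, 011-, 1-01, 10-1, 100-
Minterm coverage:
  m3 ⊆ -011,0-11
  m6 ⊆ 011- [E]
  m7 ⊆ 0-11,011-
  m8 ⊆ 100- [E]
  m9 ⊆ 1-01,10-1,100-
  m11 ⊆ -011,10-1
E = {011-, 100-}
Petrick residual → -011
Cover = b'cd + a'bc + ab'c'  |cover|=3

3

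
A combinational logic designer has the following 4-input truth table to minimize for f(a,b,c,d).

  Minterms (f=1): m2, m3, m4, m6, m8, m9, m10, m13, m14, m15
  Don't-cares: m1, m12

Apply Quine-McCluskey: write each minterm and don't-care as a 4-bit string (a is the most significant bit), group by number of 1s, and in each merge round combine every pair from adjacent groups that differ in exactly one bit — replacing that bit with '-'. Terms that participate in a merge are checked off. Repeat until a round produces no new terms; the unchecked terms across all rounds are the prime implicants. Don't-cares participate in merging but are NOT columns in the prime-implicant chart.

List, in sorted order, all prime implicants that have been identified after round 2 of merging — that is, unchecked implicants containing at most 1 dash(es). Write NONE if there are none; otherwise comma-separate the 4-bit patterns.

size-2^0 implicants → 0001(✓)  0010(✓)  0011(✓)  0100(✓)  0110(✓)  1000(✓)  1001(✓)  1010(✓)  1100(✓)  1101(✓)  1110(✓)  1111(✓)
size-2^1 implicants → -001  -010(✓)  -100(✓)  -110(✓)  0-10(✓)  00-1  001-  01-0(✓)  1-00(✓)  1-01(✓)  1-10(✓)  10-0(✓)  100-(✓)  11-0(✓)  11-1(✓)  110-(✓)  111-(✓)
size-2^2 implicants → --10  -1-0  1--0  1-0-  11--
Unchecked terms (primes): --10, -001, -1-0, 00-1, 001-, 1--0, 1-0-, 11--

-001, 00-1, 001-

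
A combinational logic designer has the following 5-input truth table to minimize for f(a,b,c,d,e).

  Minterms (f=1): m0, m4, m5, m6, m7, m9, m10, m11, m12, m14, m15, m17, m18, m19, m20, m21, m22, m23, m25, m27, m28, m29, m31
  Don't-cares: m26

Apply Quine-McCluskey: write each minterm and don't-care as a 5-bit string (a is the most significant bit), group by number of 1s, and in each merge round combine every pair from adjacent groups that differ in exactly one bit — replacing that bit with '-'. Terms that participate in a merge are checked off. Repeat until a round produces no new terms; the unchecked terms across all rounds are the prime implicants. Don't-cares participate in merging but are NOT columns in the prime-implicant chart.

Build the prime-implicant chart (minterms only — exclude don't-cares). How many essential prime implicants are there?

Round 0: 00000✓ 00100✓ 00101✓ 00110✓ 00111✓ 01001✓ 01010✓ 01011✓ 01100✓ 01110✓ 01111✓ 10001✓ 10010✓ 10011✓ 10100✓ 10101✓ 10110✓ 10111✓ 11001✓ 11010✓ 11011✓ 11100✓ 11101✓ 11111✓
Round 1: -0100✓ -0101✓ -0110✓ -0111✓ -1001✓ -1010✓ -1011✓ -1100✓ -1111✓ 0-100✓ 0-110✓ 0-111✓ 00-00 001-0✓ 001-1✓ 0010-✓ 0011-✓ 01-10✓ 01-11✓ 010-1✓ 0101-✓ 011-0✓ 0111-✓ 1-001✓ 1-010✓ 1-011✓ 1-100✓ 1-101✓ 1-111✓ 10-01✓ 10-10✓ 10-11✓ 100-1✓ 1001-✓ 101-0✓ 101-1✓ 1010-✓ 1011-✓ 11-01✓ 11-11✓ 110-1✓ 1101-✓ 111-1✓ 1110-✓
Round 2: --100 --111 -01-0✓ -01-1✓ -010-✓ -011-✓ -1-11 -10-1 -101- 0-1-0 0-11- 001--✓ 01-1- 1--01✓ 1--11✓ 1-0-1✓ 1-01- 1-1-1✓ 1-10- 10--1✓ 10-1- 101--✓ 11--1✓
Round 3: -01-- 1---1
PIs = {--100, --111, -01--, -1-11, -10-1, -101-, 0-1-0, 0-11-, 00-00, 01-1-, 1---1, 1-01-, 1-10-, 10-1-}
Coverage chart:
  m0: 00-00 ←essential
  m4: --100,-01--,0-1-0,00-00
  m5: -01-- ←essential
  m6: -01--,0-1-0,0-11-
  m7: --111,-01--,0-11-
  m9: -10-1 ←essential
  m10: -101-,01-1-
  m11: -1-11,-10-1,-101-,01-1-
  m12: --100,0-1-0
  m14: 0-1-0,0-11-,01-1-
  m15: --111,-1-11,0-11-,01-1-
  m17: 1---1 ←essential
  m18: 1-01-,10-1-
  m19: 1---1,1-01-,10-1-
  m20: --100,-01--,1-10-
  m21: -01--,1---1,1-10-
  m22: -01--,10-1-
  m23: --111,-01--,1---1,10-1-
  m25: -10-1,1---1
  m27: -1-11,-10-1,-101-,1---1,1-01-
  m28: --100,1-10-
  m29: 1---1,1-10-
  m31: --111,-1-11,1---1
Essential: -01--, -10-1, 00-00, 1---1

4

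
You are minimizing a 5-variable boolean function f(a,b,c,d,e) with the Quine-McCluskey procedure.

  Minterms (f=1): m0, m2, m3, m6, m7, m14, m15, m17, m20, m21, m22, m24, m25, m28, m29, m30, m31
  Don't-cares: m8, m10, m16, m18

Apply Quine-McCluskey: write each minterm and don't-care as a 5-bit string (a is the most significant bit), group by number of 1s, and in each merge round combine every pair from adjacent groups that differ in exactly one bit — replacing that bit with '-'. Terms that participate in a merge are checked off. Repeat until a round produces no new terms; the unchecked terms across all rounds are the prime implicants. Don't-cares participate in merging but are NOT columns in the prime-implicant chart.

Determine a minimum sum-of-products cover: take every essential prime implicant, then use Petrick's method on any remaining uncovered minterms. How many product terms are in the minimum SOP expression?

size-2^0 implicants → 00000(✓)  00010(✓)  00011(✓)  00110(✓)  00111(✓)  01000(✓)  01010(✓)  01110(✓)  01111(✓)  10000(✓)  10001(✓)  10010(✓)  10100(✓)  10101(✓)  10110(✓)  11000(✓)  11001(✓)  11100(✓)  11101(✓)  11110(✓)  11111(✓)
size-2^1 implicants → -0000(✓)  -0010(✓)  -0110(✓)  -1000(✓)  -1110(✓)  -1111(✓)  0-000(✓)  0-010(✓)  0-110(✓)  0-111(✓)  00-10(✓)  00-11(✓)  000-0(✓)  0001-(✓)  0011-(✓)  01-10(✓)  010-0(✓)  0111-(✓)  1-000(✓)  1-001(✓)  1-100(✓)  1-101(✓)  1-110(✓)  10-00(✓)  10-01(✓)  10-10(✓)  100-0(✓)  1000-(✓)  101-0(✓)  1010-(✓)  11-00(✓)  11-01(✓)  1100-(✓)  111-0(✓)  111-1(✓)  1110-(✓)  1111-(✓)
size-2^2 implicants → --000  --110  -0-10  -00-0  -111-  0--10  0-0-0  0-11-  00-1-  1--00(✓)  1--01(✓)  1-00-(✓)  1-1-0  1-10-(✓)  10--0  10-0-(✓)  11-0-(✓)  111--
size-2^3 implicants → 1--0-
Unchecked terms (primes): --000, --110, -0-10, -00-0, -111-, 0--10, 0-0-0, 0-11-, 00-1-, 1--0-, 1-1-0, 10--0, 111--
Minterm coverage:
  m0 ⊆ --000,-00-0,0-0-0
  m2 ⊆ -0-10,-00-0,0--10,0-0-0,00-1-
  m3 ⊆ 00-1- [E]
  m6 ⊆ --110,-0-10,0--10,0-11-,00-1-
  m7 ⊆ 0-11-,00-1-
  m14 ⊆ --110,-111-,0--10,0-11-
  m15 ⊆ -111-,0-11-
  m17 ⊆ 1--0- [E]
  m20 ⊆ 1--0-,1-1-0,10--0
  m21 ⊆ 1--0- [E]
  m22 ⊆ --110,-0-10,1-1-0,10--0
  m24 ⊆ --000,1--0-
  m25 ⊆ 1--0- [E]
  m28 ⊆ 1--0-,1-1-0,111--
  m29 ⊆ 1--0-,111--
  m30 ⊆ --110,-111-,1-1-0,111--
  m31 ⊆ -111-,111--
E = {00-1-, 1--0-}
Petrick residual → --000, --110, -111-
Cover = c'd'e' + cde' + bcd + a'b'd + ad'  |cover|=5

5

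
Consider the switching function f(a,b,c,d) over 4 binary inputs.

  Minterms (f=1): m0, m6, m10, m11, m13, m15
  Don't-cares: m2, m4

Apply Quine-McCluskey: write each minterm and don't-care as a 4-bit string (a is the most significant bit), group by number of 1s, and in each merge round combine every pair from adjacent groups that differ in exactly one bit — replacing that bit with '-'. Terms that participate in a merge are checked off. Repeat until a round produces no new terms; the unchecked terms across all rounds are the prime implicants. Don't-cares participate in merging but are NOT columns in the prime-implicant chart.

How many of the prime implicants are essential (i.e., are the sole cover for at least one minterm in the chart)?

[col 0] 0000*, 0010*, 0100*, 0110*, 1010*, 1011*, 1101*, 1111*
[col 1] -010, 0-00*, 0-10*, 00-0*, 01-0*, 1-11, 101-, 11-1
[col 2] 0--0
Prime implicants: -010, 0--0, 1-11, 101-, 11-1
PI chart (minterm → PIs covering it):
  0 | 0--0  (sole → essential)
  6 | 0--0  (sole → essential)
  10 | -010,101-
  11 | 1-11,101-
  13 | 11-1  (sole → essential)
  15 | 1-11,11-1
Essential prime implicants: 0--0, 11-1

2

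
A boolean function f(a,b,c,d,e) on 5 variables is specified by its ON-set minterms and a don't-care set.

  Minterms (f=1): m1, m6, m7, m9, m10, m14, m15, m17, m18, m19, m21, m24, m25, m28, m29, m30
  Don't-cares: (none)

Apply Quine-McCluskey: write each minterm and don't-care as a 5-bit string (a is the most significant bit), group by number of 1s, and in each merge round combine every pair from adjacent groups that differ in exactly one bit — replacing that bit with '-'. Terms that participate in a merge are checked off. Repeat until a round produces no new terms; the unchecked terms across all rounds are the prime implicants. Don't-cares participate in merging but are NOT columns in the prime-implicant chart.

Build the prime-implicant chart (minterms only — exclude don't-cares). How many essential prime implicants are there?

6

size-2^0 implicants → 00001(✓)  00110(✓)  00111(✓)  01001(✓)  01010(✓)  01110(✓)  01111(✓)  10001(✓)  10010(✓)  10011(✓)  10101(✓)  11000(✓)  11001(✓)  11100(✓)  11101(✓)  11110(✓)
size-2^1 implicants → -0001(✓)  -1001(✓)  -1110  0-001(✓)  0-110(✓)  0-111(✓)  0011-(✓)  01-10  0111-(✓)  1-001(✓)  1-101(✓)  10-01(✓)  100-1  1001-  11-00(✓)  11-01(✓)  1100-(✓)  111-0  1110-(✓)
size-2^2 implicants → --001  0-11-  1--01  11-0-
Unchecked terms (primes): --001, -1110, 0-11-, 01-10, 1--01, 100-1, 1001-, 11-0-, 111-0
Minterm coverage:
  m1 ⊆ --001 [E]
  m6 ⊆ 0-11- [E]
  m7 ⊆ 0-11- [E]
  m9 ⊆ --001 [E]
  m10 ⊆ 01-10 [E]
  m14 ⊆ -1110,0-11-,01-10
  m15 ⊆ 0-11- [E]
  m17 ⊆ --001,1--01,100-1
  m18 ⊆ 1001- [E]
  m19 ⊆ 100-1,1001-
  m21 ⊆ 1--01 [E]
  m24 ⊆ 11-0- [E]
  m25 ⊆ --001,1--01,11-0-
  m28 ⊆ 11-0-,111-0
  m29 ⊆ 1--01,11-0-
  m30 ⊆ -1110,111-0
E = {--001, 0-11-, 01-10, 1--01, 1001-, 11-0-}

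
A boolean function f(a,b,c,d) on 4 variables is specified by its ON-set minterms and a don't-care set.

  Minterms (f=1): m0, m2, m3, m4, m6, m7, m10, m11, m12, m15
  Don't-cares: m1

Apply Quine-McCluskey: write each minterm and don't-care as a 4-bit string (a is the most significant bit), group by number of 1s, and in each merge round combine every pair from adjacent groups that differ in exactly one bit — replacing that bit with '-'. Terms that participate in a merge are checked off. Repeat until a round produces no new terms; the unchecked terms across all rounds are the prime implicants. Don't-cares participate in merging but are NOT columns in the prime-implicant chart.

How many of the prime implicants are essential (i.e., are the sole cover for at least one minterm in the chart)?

3

[col 0] 0000*, 0001*, 0010*, 0011*, 0100*, 0110*, 0111*, 1010*, 1011*, 1100*, 1111*
[col 1] -010*, -011*, -100, -111*, 0-00*, 0-10*, 0-11*, 00-0*, 00-1*, 000-*, 001-*, 01-0*, 011-*, 1-11*, 101-*
[col 2] --11, -01-, 0--0, 0-1-, 00--
Prime implicants: --11, -01-, -100, 0--0, 0-1-, 00--
PI chart (minterm → PIs covering it):
  0 | 0--0,00--
  2 | -01-,0--0,0-1-,00--
  3 | --11,-01-,0-1-,00--
  4 | -100,0--0
  6 | 0--0,0-1-
  7 | --11,0-1-
  10 | -01-  (sole → essential)
  11 | --11,-01-
  12 | -100  (sole → essential)
  15 | --11  (sole → essential)
Essential prime implicants: --11, -01-, -100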